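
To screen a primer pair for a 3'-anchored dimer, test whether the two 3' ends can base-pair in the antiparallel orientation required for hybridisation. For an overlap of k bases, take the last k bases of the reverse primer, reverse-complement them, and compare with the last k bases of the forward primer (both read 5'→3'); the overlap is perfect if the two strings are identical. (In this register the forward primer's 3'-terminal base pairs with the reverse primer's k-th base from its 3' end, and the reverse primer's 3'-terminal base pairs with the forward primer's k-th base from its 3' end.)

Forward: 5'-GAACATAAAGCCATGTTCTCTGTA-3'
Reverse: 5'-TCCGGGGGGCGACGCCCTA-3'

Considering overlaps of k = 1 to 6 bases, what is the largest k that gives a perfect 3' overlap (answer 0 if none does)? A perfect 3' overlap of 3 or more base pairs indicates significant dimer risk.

Longest perfect overlap: 2 complementary base pairs; below the dimer-risk threshold (threshold 3).

Last 6 bases (5'→3') — forward …TCTGTA, reverse …GCCCTA.
Reverse complement of the reverse primer's last 6 bases: TAGGGC; its first k bases are the reverse complement of the reverse primer's last k bases, so a perfect k-base overlap needs the forward primer's last k bases to equal them.
Comparing (forward last k vs required): k=1: A vs T ✗; k=2: TA vs TA ✓; k=3: GTA vs TAG ✗; k=4: TGTA vs TAGG ✗; k=5: CTGTA vs TAGGG ✗; k=6: TCTGTA vs TAGGGC ✗.
Only k = 2 is perfect, so the longest perfect 3' overlap is 2.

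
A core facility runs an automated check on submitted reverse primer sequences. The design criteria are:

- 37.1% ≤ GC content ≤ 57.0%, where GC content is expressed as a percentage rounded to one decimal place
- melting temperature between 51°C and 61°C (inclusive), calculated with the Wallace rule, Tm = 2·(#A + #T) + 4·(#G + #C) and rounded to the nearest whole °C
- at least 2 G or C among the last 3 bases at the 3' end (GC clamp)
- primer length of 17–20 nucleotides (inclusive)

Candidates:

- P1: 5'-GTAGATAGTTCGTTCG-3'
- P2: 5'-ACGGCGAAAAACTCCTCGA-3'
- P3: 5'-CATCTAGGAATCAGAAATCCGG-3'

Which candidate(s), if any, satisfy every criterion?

P1 (16 nt, A=3 T=6 G=5 C=2): GC 7/16 = 43.8% ✓; Tm = 2·9 + 4·7 = 46°C, outside 51–61°C ✗; 3' end TCG has 2 G/C ✓; length 16, outside 17–20 ✗ — fails.
P2 (19 nt, A=7 T=2 G=4 C=6): GC 10/19 = 52.6% ✓; Tm = 2·9 + 4·10 = 58°C ✓; 3' end CGA has 2 G/C ✓; length 19 ✓ — passes.
P3 (22 nt, A=8 T=4 G=5 C=5): GC 10/22 = 45.5% ✓; Tm = 2·12 + 4·10 = 64°C, outside 51–61°C ✗; 3' end CGG has 3 G/C ✓; length 22, outside 17–20 ✗ — fails.

P2 only.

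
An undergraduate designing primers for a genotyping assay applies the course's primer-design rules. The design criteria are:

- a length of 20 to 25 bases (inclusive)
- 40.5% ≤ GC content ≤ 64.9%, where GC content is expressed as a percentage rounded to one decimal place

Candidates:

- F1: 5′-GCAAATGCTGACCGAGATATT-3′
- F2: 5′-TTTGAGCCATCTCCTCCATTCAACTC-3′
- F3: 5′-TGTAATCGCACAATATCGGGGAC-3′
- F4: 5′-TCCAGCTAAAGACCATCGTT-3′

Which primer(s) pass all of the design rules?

F1, F3 and F4.

F1 (21 nt, A=7 T=5 G=5 C=4): length 21 ✓; GC 9/21 = 42.9% ✓ — passes.
F2 (26 nt, A=5 T=9 G=2 C=10): length 26, outside 20–25 ✗; GC 12/26 = 46.2% ✓ — fails.
F3 (23 nt, A=7 T=5 G=6 C=5): length 23 ✓; GC 11/23 = 47.8% ✓ — passes.
F4 (20 nt, A=6 T=5 G=3 C=6): length 20 ✓; GC 9/20 = 45.0% ✓ — passes.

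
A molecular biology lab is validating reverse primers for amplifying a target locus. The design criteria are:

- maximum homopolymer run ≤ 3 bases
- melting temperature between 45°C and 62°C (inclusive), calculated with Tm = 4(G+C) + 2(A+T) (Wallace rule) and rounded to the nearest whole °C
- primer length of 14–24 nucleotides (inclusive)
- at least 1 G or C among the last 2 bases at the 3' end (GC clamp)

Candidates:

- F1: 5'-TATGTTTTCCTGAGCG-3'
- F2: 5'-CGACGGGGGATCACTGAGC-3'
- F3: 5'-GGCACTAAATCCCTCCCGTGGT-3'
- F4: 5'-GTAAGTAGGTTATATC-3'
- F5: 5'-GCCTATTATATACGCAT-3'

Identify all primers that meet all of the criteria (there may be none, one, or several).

F1 (16 nt, A=2 T=7 G=4 C=3): longest run = 4, exceeds 3 ✗; Tm = 2·9 + 4·7 = 46°C ✓; length 16 ✓; 3' end CG has 2 G/C ✓ — fails.
F2 (19 nt, A=4 T=2 G=8 C=5): longest run = 5, exceeds 3 ✗; Tm = 2·6 + 4·13 = 64°C, outside 45–62°C ✗; length 19 ✓; 3' end GC has 2 G/C ✓ — fails.
F3 (22 nt, A=4 T=5 G=5 C=8): longest run = 3 ✓; Tm = 2·9 + 4·13 = 70°C, outside 45–62°C ✗; length 22 ✓; 3' end GT has 1 G/C ✓ — fails.
F4 (16 nt, A=5 T=6 G=4 C=1): longest run = 2 ✓; Tm = 2·11 + 4·5 = 42°C, outside 45–62°C ✗; length 16 ✓; 3' end TC has 1 G/C ✓ — fails.
F5 (17 nt, A=5 T=6 G=2 C=4): longest run = 2 ✓; Tm = 2·11 + 4·6 = 46°C ✓; length 17 ✓; 3' end AT has 0 G/C, need ≥1 ✗ — fails.

None of the candidates satisfy all criteria.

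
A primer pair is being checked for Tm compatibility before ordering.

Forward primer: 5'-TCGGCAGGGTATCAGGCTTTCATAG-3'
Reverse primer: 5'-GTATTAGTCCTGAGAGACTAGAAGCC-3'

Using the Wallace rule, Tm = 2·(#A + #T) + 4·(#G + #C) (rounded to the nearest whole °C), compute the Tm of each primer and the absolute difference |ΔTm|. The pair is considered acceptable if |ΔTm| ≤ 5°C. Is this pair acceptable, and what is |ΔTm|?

Forward: A=5 T=7 G=8 C=5 → Tm = 2·12 + 4·13 = 76°C.
Reverse: A=8 T=6 G=7 C=5 → Tm = 2·14 + 4·12 = 76°C.
|ΔTm| = |76 − 76| = 0°C, ≤ 5°C.

|ΔTm| = 0°C; the pair is acceptable.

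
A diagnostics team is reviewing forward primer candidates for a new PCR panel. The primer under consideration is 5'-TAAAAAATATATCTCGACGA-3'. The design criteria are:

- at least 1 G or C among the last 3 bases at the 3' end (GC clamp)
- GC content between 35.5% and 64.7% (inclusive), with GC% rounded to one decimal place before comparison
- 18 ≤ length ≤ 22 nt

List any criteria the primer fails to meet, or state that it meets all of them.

Fails: GC content.

Base counts: A=10, T=5, G=2, C=3 (length 20).
GC clamp: 3' end CGA has 2 G/C ✓
GC content: GC 5/20 = 25.0%, outside 35.5–64.7% ✗
length: length 20 ✓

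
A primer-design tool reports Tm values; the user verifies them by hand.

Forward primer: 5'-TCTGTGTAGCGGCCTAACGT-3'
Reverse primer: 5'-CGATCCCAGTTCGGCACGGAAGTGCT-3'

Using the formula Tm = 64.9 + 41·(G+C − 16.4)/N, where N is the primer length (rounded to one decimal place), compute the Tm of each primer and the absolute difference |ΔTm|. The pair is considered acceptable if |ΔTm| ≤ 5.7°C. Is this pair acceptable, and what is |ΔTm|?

|ΔTm| = 10.5°C; the pair is not acceptable.

Forward: G+C = 11, N = 20 → Tm = 64.9 + 41·(11 − 16.4)/20 = 53.8°C.
Reverse: G+C = 16, N = 26 → Tm = 64.9 + 41·(16 − 16.4)/26 = 64.3°C.
|ΔTm| = |53.8 − 64.3| = 10.5°C, > 5.7°C.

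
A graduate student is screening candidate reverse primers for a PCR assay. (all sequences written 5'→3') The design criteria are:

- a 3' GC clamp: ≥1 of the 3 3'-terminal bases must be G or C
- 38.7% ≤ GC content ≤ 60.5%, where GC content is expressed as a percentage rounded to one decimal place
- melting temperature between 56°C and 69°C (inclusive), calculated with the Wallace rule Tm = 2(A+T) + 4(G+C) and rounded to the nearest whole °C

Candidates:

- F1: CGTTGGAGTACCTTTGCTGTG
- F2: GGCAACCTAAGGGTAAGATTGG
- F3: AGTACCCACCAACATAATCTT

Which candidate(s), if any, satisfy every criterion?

F1 and F2.

F1 (21 nt, A=2 T=8 G=7 C=4): 3' end GTG has 2 G/C ✓; GC 11/21 = 52.4% ✓; Tm = 2·10 + 4·11 = 64°C ✓ — passes.
F2 (22 nt, A=7 T=4 G=8 C=3): 3' end TGG has 2 G/C ✓; GC 11/22 = 50.0% ✓; Tm = 2·11 + 4·11 = 66°C ✓ — passes.
F3 (21 nt, A=8 T=5 G=1 C=7): 3' end CTT has 1 G/C ✓; GC 8/21 = 38.1%, outside 38.7–60.5% ✗; Tm = 2·13 + 4·8 = 58°C ✓ — fails.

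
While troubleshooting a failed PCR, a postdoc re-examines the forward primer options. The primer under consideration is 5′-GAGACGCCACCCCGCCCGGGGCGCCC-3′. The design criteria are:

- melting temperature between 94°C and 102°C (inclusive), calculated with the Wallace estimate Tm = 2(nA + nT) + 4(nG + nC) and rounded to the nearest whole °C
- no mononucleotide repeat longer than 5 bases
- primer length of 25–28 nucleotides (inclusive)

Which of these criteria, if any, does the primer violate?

Meets all criteria.

Base counts: A=3, T=0, G=9, C=14 (length 26).
Tm: Tm = 2·3 + 4·23 = 98°C ✓
homopolymer run: longest run = 4 ✓
length: length 26 ✓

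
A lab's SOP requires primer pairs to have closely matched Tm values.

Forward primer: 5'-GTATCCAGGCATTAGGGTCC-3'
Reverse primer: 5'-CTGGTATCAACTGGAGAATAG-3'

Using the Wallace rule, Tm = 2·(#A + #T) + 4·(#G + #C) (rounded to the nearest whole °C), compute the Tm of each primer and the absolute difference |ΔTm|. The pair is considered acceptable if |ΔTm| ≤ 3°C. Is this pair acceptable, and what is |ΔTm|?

|ΔTm| = 2°C; the pair is acceptable.

Forward: A=4 T=5 G=6 C=5 → Tm = 2·9 + 4·11 = 62°C.
Reverse: A=7 T=5 G=6 C=3 → Tm = 2·12 + 4·9 = 60°C.
|ΔTm| = |62 − 60| = 2°C, ≤ 3°C.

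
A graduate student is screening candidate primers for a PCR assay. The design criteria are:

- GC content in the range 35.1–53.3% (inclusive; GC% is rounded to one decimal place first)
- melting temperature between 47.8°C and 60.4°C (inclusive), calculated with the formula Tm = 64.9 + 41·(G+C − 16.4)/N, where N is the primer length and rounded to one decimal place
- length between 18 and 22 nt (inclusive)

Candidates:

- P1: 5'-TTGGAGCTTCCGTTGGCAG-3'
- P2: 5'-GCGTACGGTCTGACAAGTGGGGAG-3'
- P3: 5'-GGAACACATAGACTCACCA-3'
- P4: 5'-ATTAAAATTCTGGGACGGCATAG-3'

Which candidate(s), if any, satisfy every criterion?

P3 only.

P1 (19 nt, A=2 T=6 G=7 C=4): GC 11/19 = 57.9%, outside 35.1–53.3% ✗; Tm = 64.9 + 41·(11 − 16.4)/19 = 53.2°C ✓; length 19 ✓ — fails.
P2 (24 nt, A=5 T=4 G=11 C=4): GC 15/24 = 62.5%, outside 35.1–53.3% ✗; Tm = 64.9 + 41·(15 − 16.4)/24 = 62.5°C, outside 47.8–60.4°C ✗; length 24, outside 18–22 ✗ — fails.
P3 (19 nt, A=8 T=2 G=3 C=6): GC 9/19 = 47.4% ✓; Tm = 64.9 + 41·(9 − 16.4)/19 = 48.9°C ✓; length 19 ✓ — passes.
P4 (23 nt, A=8 T=6 G=6 C=3): GC 9/23 = 39.1% ✓; Tm = 64.9 + 41·(9 − 16.4)/23 = 51.7°C ✓; length 23, outside 18–22 ✗ — fails.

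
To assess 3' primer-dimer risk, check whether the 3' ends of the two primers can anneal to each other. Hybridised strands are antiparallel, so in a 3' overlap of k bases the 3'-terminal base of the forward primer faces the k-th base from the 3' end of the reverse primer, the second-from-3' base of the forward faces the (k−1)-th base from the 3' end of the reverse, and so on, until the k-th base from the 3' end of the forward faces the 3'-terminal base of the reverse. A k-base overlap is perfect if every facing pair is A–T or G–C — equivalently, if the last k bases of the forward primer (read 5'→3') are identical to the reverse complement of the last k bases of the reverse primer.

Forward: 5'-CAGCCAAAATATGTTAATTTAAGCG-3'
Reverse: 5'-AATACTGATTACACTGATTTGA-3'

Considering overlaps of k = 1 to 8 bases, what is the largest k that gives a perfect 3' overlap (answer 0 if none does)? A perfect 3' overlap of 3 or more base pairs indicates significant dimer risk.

Longest perfect overlap: 0 complementary base pairs; below the dimer-risk threshold (threshold 3).

Last 8 bases (5'→3') — forward …TTTAAGCG, reverse …TGATTTGA.
Reverse complement of the reverse primer's last 8 bases: TCAAATCA; its first k bases are the reverse complement of the reverse primer's last k bases, so a perfect k-base overlap needs the forward primer's last k bases to equal them.
Comparing (forward last k vs required): k=1: G vs T ✗; k=2: CG vs TC ✗; k=3: GCG vs TCA ✗; k=4: AGCG vs TCAA ✗; k=5: AAGCG vs TCAAA ✗; k=6: TAAGCG vs TCAAAT ✗; k=7: TTAAGCG vs TCAAATC ✗; k=8: TTTAAGCG vs TCAAATCA ✗.
No overlap length from 1 to 8 is perfect, so the longest perfect 3' overlap is 0.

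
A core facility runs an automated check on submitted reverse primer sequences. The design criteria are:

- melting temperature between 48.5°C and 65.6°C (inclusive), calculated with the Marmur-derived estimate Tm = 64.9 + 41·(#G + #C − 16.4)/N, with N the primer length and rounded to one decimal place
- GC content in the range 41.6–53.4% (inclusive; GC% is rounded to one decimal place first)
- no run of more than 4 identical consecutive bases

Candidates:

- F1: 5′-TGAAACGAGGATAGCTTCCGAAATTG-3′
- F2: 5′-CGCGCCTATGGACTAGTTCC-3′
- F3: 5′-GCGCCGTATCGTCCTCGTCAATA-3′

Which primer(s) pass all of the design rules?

F1 only.

F1 (26 nt, A=9 T=6 G=7 C=4): Tm = 64.9 + 41·(11 − 16.4)/26 = 56.4°C ✓; GC 11/26 = 42.3% ✓; longest run = 3 ✓ — passes.
F2 (20 nt, A=3 T=5 G=5 C=7): Tm = 64.9 + 41·(12 − 16.4)/20 = 55.9°C ✓; GC 12/20 = 60.0%, outside 41.6–53.4% ✗; longest run = 2 ✓ — fails.
F3 (23 nt, A=4 T=6 G=5 C=8): Tm = 64.9 + 41·(13 − 16.4)/23 = 58.8°C ✓; GC 13/23 = 56.5%, outside 41.6–53.4% ✗; longest run = 2 ✓ — fails.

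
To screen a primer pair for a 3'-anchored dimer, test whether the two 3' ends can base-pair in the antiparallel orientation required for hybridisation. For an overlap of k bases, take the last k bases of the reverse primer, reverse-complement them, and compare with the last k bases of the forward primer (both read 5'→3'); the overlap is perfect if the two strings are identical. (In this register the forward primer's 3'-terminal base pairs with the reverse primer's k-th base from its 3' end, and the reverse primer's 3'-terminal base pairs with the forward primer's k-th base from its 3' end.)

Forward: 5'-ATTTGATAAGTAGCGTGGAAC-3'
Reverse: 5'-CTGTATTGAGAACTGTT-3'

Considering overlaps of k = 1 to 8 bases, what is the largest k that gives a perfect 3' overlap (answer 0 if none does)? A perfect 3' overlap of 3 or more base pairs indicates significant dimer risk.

Last 8 bases (5'→3') — forward …CGTGGAAC, reverse …GAACTGTT.
Reverse complement of the reverse primer's last 8 bases: AACAGTTC; its first k bases are the reverse complement of the reverse primer's last k bases, so a perfect k-base overlap needs the forward primer's last k bases to equal them.
Comparing (forward last k vs required): k=1: C vs A ✗; k=2: AC vs AA ✗; k=3: AAC vs AAC ✓; k=4: GAAC vs AACA ✗; k=5: GGAAC vs AACAG ✗; k=6: TGGAAC vs AACAGT ✗; k=7: GTGGAAC vs AACAGTT ✗; k=8: CGTGGAAC vs AACAGTTC ✗.
Only k = 3 is perfect, so the longest perfect 3' overlap is 3.

Longest perfect overlap: 3 complementary base pairs; significant dimer risk (threshold 3).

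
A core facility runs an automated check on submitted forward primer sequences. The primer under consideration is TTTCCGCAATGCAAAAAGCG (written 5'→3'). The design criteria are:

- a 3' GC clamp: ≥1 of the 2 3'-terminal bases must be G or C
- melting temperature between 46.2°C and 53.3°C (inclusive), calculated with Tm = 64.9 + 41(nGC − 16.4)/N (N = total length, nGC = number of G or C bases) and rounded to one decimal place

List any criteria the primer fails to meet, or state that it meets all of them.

Base counts: A=7, T=4, G=4, C=5 (length 20).
GC clamp: 3' end CG has 2 G/C ✓
Tm: Tm = 64.9 + 41·(9 − 16.4)/20 = 49.7°C ✓

Meets all criteria.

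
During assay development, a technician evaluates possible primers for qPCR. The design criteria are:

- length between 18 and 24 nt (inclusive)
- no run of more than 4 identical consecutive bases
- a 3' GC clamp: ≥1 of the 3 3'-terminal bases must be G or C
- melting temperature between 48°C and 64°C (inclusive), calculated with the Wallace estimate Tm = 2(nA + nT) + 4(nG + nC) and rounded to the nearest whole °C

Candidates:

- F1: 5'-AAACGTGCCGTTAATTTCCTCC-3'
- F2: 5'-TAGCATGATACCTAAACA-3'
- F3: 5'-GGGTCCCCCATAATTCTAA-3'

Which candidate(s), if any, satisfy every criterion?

F1 (22 nt, A=5 T=7 G=3 C=7): length 22 ✓; longest run = 3 ✓; 3' end TCC has 2 G/C ✓; Tm = 2·12 + 4·10 = 64°C ✓ — passes.
F2 (18 nt, A=8 T=4 G=2 C=4): length 18 ✓; longest run = 3 ✓; 3' end ACA has 1 G/C ✓; Tm = 2·12 + 4·6 = 48°C ✓ — passes.
F3 (19 nt, A=5 T=5 G=3 C=6): length 19 ✓; longest run = 5, exceeds 4 ✗; 3' end TAA has 0 G/C, need ≥1 ✗; Tm = 2·10 + 4·9 = 56°C ✓ — fails.

F1 and F2.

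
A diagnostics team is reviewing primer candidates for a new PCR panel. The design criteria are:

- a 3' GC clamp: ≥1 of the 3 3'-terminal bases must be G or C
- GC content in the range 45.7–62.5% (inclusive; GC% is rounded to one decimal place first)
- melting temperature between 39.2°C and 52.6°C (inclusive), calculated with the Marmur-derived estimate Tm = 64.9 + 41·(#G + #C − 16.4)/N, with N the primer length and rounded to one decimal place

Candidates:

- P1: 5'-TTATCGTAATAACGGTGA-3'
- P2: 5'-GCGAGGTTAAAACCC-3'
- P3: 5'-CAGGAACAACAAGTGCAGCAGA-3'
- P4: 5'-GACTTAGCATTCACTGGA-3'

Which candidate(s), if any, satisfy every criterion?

P2 only.

P1 (18 nt, A=6 T=6 G=4 C=2): 3' end TGA has 1 G/C ✓; GC 6/18 = 33.3%, outside 45.7–62.5% ✗; Tm = 64.9 + 41·(6 − 16.4)/18 = 41.2°C ✓ — fails.
P2 (15 nt, A=5 T=2 G=4 C=4): 3' end CCC has 3 G/C ✓; GC 8/15 = 53.3% ✓; Tm = 64.9 + 41·(8 − 16.4)/15 = 41.9°C ✓ — passes.
P3 (22 nt, A=10 T=1 G=6 C=5): 3' end AGA has 1 G/C ✓; GC 11/22 = 50.0% ✓; Tm = 64.9 + 41·(11 − 16.4)/22 = 54.8°C, outside 39.2–52.6°C ✗ — fails.
P4 (18 nt, A=5 T=5 G=4 C=4): 3' end GGA has 2 G/C ✓; GC 8/18 = 44.4%, outside 45.7–62.5% ✗; Tm = 64.9 + 41·(8 − 16.4)/18 = 45.8°C ✓ — fails.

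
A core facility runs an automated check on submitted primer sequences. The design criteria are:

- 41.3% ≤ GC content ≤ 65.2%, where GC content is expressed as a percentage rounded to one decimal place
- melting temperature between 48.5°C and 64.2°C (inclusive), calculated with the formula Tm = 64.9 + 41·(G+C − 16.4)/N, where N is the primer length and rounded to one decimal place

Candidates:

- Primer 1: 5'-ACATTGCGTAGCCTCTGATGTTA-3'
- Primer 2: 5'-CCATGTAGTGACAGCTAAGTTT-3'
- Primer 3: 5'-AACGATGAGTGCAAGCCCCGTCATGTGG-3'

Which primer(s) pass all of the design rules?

Primer 1 only.

Primer 1 (23 nt, A=5 T=8 G=5 C=5): GC 10/23 = 43.5% ✓; Tm = 64.9 + 41·(10 − 16.4)/23 = 53.5°C ✓ — passes.
Primer 2 (22 nt, A=6 T=7 G=5 C=4): GC 9/22 = 40.9%, outside 41.3–65.2% ✗; Tm = 64.9 + 41·(9 − 16.4)/22 = 51.1°C ✓ — fails.
Primer 3 (28 nt, A=7 T=5 G=9 C=7): GC 16/28 = 57.1% ✓; Tm = 64.9 + 41·(16 − 16.4)/28 = 64.3°C, outside 48.5–64.2°C ✗ — fails.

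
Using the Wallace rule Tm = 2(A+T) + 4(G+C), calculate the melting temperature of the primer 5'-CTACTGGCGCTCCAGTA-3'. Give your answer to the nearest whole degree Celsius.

Base counts: A=3, T=4, G=4, C=6 (length 17).
Tm = 2·(3+4) + 4·(4+6) = 2·7 + 4·10 = 14 + 40 = 54°C.

54°C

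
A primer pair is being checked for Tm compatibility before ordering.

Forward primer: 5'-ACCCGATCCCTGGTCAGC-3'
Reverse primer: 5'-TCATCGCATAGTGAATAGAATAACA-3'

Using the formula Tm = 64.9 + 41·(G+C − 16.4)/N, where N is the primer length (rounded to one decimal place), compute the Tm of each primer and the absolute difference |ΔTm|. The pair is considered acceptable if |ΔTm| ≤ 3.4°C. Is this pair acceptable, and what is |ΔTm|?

Forward: G+C = 12, N = 18 → Tm = 64.9 + 41·(12 − 16.4)/18 = 54.9°C.
Reverse: G+C = 8, N = 25 → Tm = 64.9 + 41·(8 − 16.4)/25 = 51.1°C.
|ΔTm| = |54.9 − 51.1| = 3.8°C, > 3.4°C.

|ΔTm| = 3.8°C; the pair is not acceptable.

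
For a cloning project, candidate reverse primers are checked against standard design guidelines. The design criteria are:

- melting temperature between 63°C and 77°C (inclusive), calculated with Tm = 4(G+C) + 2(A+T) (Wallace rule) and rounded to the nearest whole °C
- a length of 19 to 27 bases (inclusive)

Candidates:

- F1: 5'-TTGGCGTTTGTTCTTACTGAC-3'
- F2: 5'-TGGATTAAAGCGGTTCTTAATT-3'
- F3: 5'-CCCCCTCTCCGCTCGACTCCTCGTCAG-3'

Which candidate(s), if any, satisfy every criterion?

None of the candidates satisfy all criteria.

F1 (21 nt, A=2 T=10 G=5 C=4): Tm = 2·12 + 4·9 = 60°C, outside 63–77°C ✗; length 21 ✓ — fails.
F2 (22 nt, A=6 T=9 G=5 C=2): Tm = 2·15 + 4·7 = 58°C, outside 63–77°C ✗; length 22 ✓ — fails.
F3 (27 nt, A=2 T=6 G=4 C=15): Tm = 2·8 + 4·19 = 92°C, outside 63–77°C ✗; length 27 ✓ — fails.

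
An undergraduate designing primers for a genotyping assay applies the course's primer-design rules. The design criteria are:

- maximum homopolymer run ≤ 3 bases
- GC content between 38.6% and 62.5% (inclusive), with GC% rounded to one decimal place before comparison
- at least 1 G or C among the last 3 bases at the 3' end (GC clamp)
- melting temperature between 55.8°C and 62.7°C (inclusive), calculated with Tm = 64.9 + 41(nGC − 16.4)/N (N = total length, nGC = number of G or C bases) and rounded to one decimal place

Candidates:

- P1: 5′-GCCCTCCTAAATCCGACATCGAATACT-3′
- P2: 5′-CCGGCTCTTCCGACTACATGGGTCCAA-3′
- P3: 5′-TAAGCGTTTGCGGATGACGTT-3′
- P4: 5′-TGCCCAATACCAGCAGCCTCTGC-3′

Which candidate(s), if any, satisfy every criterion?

P1 (27 nt, A=8 T=6 G=3 C=10): longest run = 3 ✓; GC 13/27 = 48.1% ✓; 3' end ACT has 1 G/C ✓; Tm = 64.9 + 41·(13 − 16.4)/27 = 59.7°C ✓ — passes.
P2 (27 nt, A=5 T=6 G=6 C=10): longest run = 3 ✓; GC 16/27 = 59.3% ✓; 3' end CAA has 1 G/C ✓; Tm = 64.9 + 41·(16 − 16.4)/27 = 64.3°C, outside 55.8–62.7°C ✗ — fails.
P3 (21 nt, A=4 T=7 G=7 C=3): longest run = 3 ✓; GC 10/21 = 47.6% ✓; 3' end GTT has 1 G/C ✓; Tm = 64.9 + 41·(10 − 16.4)/21 = 52.4°C, outside 55.8–62.7°C ✗ — fails.
P4 (23 nt, A=5 T=4 G=4 C=10): longest run = 3 ✓; GC 14/23 = 60.9% ✓; 3' end TGC has 2 G/C ✓; Tm = 64.9 + 41·(14 − 16.4)/23 = 60.6°C ✓ — passes.

P1 and P4.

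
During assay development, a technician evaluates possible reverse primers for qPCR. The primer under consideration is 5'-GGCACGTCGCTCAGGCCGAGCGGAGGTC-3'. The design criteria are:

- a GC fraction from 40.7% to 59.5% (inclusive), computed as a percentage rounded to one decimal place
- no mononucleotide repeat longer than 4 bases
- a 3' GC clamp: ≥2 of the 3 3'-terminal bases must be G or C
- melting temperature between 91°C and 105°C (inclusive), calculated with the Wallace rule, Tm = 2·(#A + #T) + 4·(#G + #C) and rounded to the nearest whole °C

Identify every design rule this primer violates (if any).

Fails: GC content.

Base counts: A=4, T=3, G=12, C=9 (length 28).
GC content: GC 21/28 = 75.0%, outside 40.7–59.5% ✗
homopolymer run: longest run = 2 ✓
GC clamp: 3' end GTC has 2 G/C ✓
Tm: Tm = 2·7 + 4·21 = 98°C ✓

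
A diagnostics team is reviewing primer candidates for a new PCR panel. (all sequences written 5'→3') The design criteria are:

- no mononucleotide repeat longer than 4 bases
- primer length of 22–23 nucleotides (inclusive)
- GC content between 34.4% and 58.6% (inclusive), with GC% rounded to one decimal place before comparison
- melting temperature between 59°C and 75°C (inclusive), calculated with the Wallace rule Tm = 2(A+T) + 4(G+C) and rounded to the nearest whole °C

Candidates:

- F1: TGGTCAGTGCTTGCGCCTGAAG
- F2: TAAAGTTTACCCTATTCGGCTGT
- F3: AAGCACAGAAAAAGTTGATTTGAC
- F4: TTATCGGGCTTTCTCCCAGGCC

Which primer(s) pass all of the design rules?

F2 only.

F1 (22 nt, A=3 T=6 G=8 C=5): longest run = 2 ✓; length 22 ✓; GC 13/22 = 59.1%, outside 34.4–58.6% ✗; Tm = 2·9 + 4·13 = 70°C ✓ — fails.
F2 (23 nt, A=5 T=9 G=4 C=5): longest run = 3 ✓; length 23 ✓; GC 9/23 = 39.1% ✓; Tm = 2·14 + 4·9 = 64°C ✓ — passes.
F3 (24 nt, A=11 T=5 G=5 C=3): longest run = 5, exceeds 4 ✗; length 24, outside 22–23 ✗; GC 8/24 = 33.3%, outside 34.4–58.6% ✗; Tm = 2·16 + 4·8 = 64°C ✓ — fails.
F4 (22 nt, A=2 T=7 G=5 C=8): longest run = 3 ✓; length 22 ✓; GC 13/22 = 59.1%, outside 34.4–58.6% ✗; Tm = 2·9 + 4·13 = 70°C ✓ — fails.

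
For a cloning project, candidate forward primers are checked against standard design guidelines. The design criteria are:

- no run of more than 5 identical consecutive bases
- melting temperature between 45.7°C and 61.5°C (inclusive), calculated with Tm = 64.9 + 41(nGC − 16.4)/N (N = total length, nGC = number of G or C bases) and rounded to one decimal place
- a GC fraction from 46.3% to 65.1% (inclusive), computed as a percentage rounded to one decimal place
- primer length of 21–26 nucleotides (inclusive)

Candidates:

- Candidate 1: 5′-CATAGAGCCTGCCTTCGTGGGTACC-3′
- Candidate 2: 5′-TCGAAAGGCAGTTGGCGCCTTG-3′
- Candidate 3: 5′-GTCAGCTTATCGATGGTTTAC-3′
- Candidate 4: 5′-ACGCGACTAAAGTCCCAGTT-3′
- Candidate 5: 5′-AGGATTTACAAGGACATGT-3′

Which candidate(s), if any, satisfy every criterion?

Candidate 1 (25 nt, A=4 T=6 G=7 C=8): longest run = 3 ✓; Tm = 64.9 + 41·(15 − 16.4)/25 = 62.6°C, outside 45.7–61.5°C ✗; GC 15/25 = 60.0% ✓; length 25 ✓ — fails.
Candidate 2 (22 nt, A=4 T=5 G=8 C=5): longest run = 3 ✓; Tm = 64.9 + 41·(13 − 16.4)/22 = 58.6°C ✓; GC 13/22 = 59.1% ✓; length 22 ✓ — passes.
Candidate 3 (21 nt, A=4 T=8 G=5 C=4): longest run = 3 ✓; Tm = 64.9 + 41·(9 − 16.4)/21 = 50.5°C ✓; GC 9/21 = 42.9%, outside 46.3–65.1% ✗; length 21 ✓ — fails.
Candidate 4 (20 nt, A=6 T=4 G=4 C=6): longest run = 3 ✓; Tm = 64.9 + 41·(10 − 16.4)/20 = 51.8°C ✓; GC 10/20 = 50.0% ✓; length 20, outside 21–26 ✗ — fails.
Candidate 5 (19 nt, A=7 T=5 G=5 C=2): longest run = 3 ✓; Tm = 64.9 + 41·(7 − 16.4)/19 = 44.6°C, outside 45.7–61.5°C ✗; GC 7/19 = 36.8%, outside 46.3–65.1% ✗; length 19, outside 21–26 ✗ — fails.

Candidate 2 only.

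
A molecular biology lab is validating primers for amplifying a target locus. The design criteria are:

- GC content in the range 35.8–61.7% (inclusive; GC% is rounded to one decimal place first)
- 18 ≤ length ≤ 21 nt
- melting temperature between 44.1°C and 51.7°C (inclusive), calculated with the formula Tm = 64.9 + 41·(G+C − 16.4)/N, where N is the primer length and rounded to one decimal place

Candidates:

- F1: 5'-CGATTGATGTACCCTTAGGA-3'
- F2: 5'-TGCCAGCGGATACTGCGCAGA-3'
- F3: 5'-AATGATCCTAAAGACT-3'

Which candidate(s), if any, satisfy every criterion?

F1 (20 nt, A=5 T=6 G=5 C=4): GC 9/20 = 45.0% ✓; length 20 ✓; Tm = 64.9 + 41·(9 − 16.4)/20 = 49.7°C ✓ — passes.
F2 (21 nt, A=5 T=3 G=7 C=6): GC 13/21 = 61.9%, outside 35.8–61.7% ✗; length 21 ✓; Tm = 64.9 + 41·(13 − 16.4)/21 = 58.3°C, outside 44.1–51.7°C ✗ — fails.
F3 (16 nt, A=7 T=4 G=2 C=3): GC 5/16 = 31.3%, outside 35.8–61.7% ✗; length 16, outside 18–21 ✗; Tm = 64.9 + 41·(5 − 16.4)/16 = 35.7°C, outside 44.1–51.7°C ✗ — fails.

F1 only.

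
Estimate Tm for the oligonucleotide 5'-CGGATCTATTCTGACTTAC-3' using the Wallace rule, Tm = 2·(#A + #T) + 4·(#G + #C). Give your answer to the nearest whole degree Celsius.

Base counts: A=4, T=7, G=3, C=5 (length 19).
Tm = 2·(4+7) + 4·(3+5) = 2·11 + 4·8 = 22 + 32 = 54°C.

54°C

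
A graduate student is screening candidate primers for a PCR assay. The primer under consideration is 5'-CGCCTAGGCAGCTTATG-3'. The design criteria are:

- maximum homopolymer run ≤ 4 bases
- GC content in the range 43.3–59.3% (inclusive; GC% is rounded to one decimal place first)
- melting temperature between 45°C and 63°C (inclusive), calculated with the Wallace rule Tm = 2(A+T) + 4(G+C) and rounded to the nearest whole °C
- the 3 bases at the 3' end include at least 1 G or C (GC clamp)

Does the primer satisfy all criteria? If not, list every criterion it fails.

Base counts: A=3, T=4, G=5, C=5 (length 17).
homopolymer run: longest run = 2 ✓
GC content: GC 10/17 = 58.8% ✓
Tm: Tm = 2·7 + 4·10 = 54°C ✓
GC clamp: 3' end ATG has 1 G/C ✓

Meets all criteria.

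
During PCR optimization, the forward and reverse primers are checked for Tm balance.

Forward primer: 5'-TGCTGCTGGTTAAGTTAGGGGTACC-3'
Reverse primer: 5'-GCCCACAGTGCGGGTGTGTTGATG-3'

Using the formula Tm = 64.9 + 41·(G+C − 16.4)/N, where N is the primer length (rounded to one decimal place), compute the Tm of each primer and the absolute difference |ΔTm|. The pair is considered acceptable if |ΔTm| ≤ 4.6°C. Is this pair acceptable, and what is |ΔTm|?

Forward: G+C = 13, N = 25 → Tm = 64.9 + 41·(13 − 16.4)/25 = 59.3°C.
Reverse: G+C = 15, N = 24 → Tm = 64.9 + 41·(15 − 16.4)/24 = 62.5°C.
|ΔTm| = |59.3 − 62.5| = 3.2°C, ≤ 4.6°C.

|ΔTm| = 3.2°C; the pair is acceptable.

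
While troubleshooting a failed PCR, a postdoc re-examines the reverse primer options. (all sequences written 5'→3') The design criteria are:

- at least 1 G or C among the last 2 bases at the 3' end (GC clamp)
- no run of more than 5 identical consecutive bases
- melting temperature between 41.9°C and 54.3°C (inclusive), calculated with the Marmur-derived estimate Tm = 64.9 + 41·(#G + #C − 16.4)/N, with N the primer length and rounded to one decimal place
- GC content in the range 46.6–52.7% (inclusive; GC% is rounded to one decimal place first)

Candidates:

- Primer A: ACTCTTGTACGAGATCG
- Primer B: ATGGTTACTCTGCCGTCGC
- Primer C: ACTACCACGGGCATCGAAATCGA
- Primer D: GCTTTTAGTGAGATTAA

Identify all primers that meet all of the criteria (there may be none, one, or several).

Primer A (17 nt, A=4 T=5 G=4 C=4): 3' end CG has 2 G/C ✓; longest run = 2 ✓; Tm = 64.9 + 41·(8 − 16.4)/17 = 44.6°C ✓; GC 8/17 = 47.1% ✓ — passes.
Primer B (19 nt, A=2 T=6 G=5 C=6): 3' end GC has 2 G/C ✓; longest run = 2 ✓; Tm = 64.9 + 41·(11 − 16.4)/19 = 53.2°C ✓; GC 11/19 = 57.9%, outside 46.6–52.7% ✗ — fails.
Primer C (23 nt, A=8 T=3 G=5 C=7): 3' end GA has 1 G/C ✓; longest run = 3 ✓; Tm = 64.9 + 41·(12 − 16.4)/23 = 57.1°C, outside 41.9–54.3°C ✗; GC 12/23 = 52.2% ✓ — fails.
Primer D (17 nt, A=5 T=7 G=4 C=1): 3' end AA has 0 G/C, need ≥1 ✗; longest run = 4 ✓; Tm = 64.9 + 41·(5 − 16.4)/17 = 37.4°C, outside 41.9–54.3°C ✗; GC 5/17 = 29.4%, outside 46.6–52.7% ✗ — fails.

Primer A only.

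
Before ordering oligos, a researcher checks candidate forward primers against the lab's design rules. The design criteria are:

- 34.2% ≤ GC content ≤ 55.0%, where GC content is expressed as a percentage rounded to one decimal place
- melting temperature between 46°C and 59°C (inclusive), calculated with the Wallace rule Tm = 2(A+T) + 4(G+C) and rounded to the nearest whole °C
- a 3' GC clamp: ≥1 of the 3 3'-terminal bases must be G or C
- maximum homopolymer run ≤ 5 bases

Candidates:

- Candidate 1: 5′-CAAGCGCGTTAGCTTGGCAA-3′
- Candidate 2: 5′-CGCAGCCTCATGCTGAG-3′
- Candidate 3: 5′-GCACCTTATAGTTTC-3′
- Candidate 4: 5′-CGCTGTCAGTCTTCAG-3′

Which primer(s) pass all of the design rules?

None of the candidates satisfy all criteria.

Candidate 1 (20 nt, A=5 T=4 G=6 C=5): GC 11/20 = 55.0% ✓; Tm = 2·9 + 4·11 = 62°C, outside 46–59°C ✗; 3' end CAA has 1 G/C ✓; longest run = 2 ✓ — fails.
Candidate 2 (17 nt, A=3 T=3 G=5 C=6): GC 11/17 = 64.7%, outside 34.2–55.0% ✗; Tm = 2·6 + 4·11 = 56°C ✓; 3' end GAG has 2 G/C ✓; longest run = 2 ✓ — fails.
Candidate 3 (15 nt, A=3 T=6 G=2 C=4): GC 6/15 = 40.0% ✓; Tm = 2·9 + 4·6 = 42°C, outside 46–59°C ✗; 3' end TTC has 1 G/C ✓; longest run = 3 ✓ — fails.
Candidate 4 (16 nt, A=2 T=5 G=4 C=5): GC 9/16 = 56.3%, outside 34.2–55.0% ✗; Tm = 2·7 + 4·9 = 50°C ✓; 3' end CAG has 2 G/C ✓; longest run = 2 ✓ — fails.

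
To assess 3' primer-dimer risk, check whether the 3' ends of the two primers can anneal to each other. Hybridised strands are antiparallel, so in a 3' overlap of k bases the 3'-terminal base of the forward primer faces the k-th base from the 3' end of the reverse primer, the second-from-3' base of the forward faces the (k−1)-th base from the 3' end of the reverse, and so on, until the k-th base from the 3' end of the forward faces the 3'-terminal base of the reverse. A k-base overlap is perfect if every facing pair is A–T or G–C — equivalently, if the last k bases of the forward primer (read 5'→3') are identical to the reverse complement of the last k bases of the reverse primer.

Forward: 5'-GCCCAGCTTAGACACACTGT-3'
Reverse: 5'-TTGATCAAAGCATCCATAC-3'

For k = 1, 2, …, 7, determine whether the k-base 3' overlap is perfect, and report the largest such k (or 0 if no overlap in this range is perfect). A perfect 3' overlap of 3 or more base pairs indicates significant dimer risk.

Longest perfect overlap: 2 complementary base pairs; below the dimer-risk threshold (threshold 3).

Last 7 bases (5'→3') — forward …ACACTGT, reverse …TCCATAC.
Reverse complement of the reverse primer's last 7 bases: GTATGGA; its first k bases are the reverse complement of the reverse primer's last k bases, so a perfect k-base overlap needs the forward primer's last k bases to equal them.
Comparing (forward last k vs required): k=1: T vs G ✗; k=2: GT vs GT ✓; k=3: TGT vs GTA ✗; k=4: CTGT vs GTAT ✗; k=5: ACTGT vs GTATG ✗; k=6: CACTGT vs GTATGG ✗; k=7: ACACTGT vs GTATGGA ✗.
Only k = 2 is perfect, so the longest perfect 3' overlap is 2.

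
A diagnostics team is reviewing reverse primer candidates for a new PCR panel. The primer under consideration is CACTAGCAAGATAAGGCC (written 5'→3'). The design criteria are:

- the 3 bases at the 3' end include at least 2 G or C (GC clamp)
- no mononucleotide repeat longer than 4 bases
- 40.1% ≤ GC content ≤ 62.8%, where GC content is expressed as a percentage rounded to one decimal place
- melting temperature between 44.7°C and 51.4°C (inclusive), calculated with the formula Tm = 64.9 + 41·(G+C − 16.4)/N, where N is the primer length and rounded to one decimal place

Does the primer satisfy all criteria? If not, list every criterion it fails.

Base counts: A=7, T=2, G=4, C=5 (length 18).
GC clamp: 3' end GCC has 3 G/C ✓
homopolymer run: longest run = 2 ✓
GC content: GC 9/18 = 50.0% ✓
Tm: Tm = 64.9 + 41·(9 − 16.4)/18 = 48.0°C ✓

Meets all criteria.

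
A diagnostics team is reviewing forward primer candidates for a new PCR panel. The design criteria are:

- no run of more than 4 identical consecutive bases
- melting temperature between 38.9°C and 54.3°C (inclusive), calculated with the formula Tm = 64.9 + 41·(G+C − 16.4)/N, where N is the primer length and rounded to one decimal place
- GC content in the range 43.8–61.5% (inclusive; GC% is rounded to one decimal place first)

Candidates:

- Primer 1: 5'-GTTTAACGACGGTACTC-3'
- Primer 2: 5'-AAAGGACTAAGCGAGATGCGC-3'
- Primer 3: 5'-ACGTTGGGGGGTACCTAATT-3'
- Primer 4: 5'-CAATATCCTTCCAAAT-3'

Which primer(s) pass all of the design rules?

Primer 1 only.

Primer 1 (17 nt, A=4 T=5 G=4 C=4): longest run = 3 ✓; Tm = 64.9 + 41·(8 − 16.4)/17 = 44.6°C ✓; GC 8/17 = 47.1% ✓ — passes.
Primer 2 (21 nt, A=8 T=2 G=7 C=4): longest run = 3 ✓; Tm = 64.9 + 41·(11 − 16.4)/21 = 54.4°C, outside 38.9–54.3°C ✗; GC 11/21 = 52.4% ✓ — fails.
Primer 3 (20 nt, A=4 T=6 G=7 C=3): longest run = 6, exceeds 4 ✗; Tm = 64.9 + 41·(10 − 16.4)/20 = 51.8°C ✓; GC 10/20 = 50.0% ✓ — fails.
Primer 4 (16 nt, A=6 T=5 G=0 C=5): longest run = 3 ✓; Tm = 64.9 + 41·(5 − 16.4)/16 = 35.7°C, outside 38.9–54.3°C ✗; GC 5/16 = 31.3%, outside 43.8–61.5% ✗ — fails.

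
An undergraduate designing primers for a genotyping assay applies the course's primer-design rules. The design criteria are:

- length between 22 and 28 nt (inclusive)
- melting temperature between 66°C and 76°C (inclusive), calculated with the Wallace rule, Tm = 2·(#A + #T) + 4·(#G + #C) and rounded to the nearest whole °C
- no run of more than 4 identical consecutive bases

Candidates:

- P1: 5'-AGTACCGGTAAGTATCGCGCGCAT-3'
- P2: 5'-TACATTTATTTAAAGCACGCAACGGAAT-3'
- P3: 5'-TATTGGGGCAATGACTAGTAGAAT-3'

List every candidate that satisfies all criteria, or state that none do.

P1 (24 nt, A=6 T=5 G=7 C=6): length 24 ✓; Tm = 2·11 + 4·13 = 74°C ✓; longest run = 2 ✓ — passes.
P2 (28 nt, A=11 T=8 G=4 C=5): length 28 ✓; Tm = 2·19 + 4·9 = 74°C ✓; longest run = 3 ✓ — passes.
P3 (24 nt, A=8 T=7 G=7 C=2): length 24 ✓; Tm = 2·15 + 4·9 = 66°C ✓; longest run = 4 ✓ — passes.

P1, P2 and P3.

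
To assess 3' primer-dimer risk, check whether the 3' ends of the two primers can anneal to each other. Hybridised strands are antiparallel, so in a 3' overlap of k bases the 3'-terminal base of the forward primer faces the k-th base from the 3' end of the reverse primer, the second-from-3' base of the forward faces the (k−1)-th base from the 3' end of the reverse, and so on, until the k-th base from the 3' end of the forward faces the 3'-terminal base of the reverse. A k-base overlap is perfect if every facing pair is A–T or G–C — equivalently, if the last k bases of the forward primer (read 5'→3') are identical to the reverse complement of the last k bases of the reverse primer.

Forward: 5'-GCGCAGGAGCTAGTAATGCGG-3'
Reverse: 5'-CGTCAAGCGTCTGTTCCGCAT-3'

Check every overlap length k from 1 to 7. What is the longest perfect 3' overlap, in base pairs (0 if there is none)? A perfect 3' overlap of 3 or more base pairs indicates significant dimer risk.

Last 7 bases (5'→3') — forward …AATGCGG, reverse …TCCGCAT.
Reverse complement of the reverse primer's last 7 bases: ATGCGGA; its first k bases are the reverse complement of the reverse primer's last k bases, so a perfect k-base overlap needs the forward primer's last k bases to equal them.
Comparing (forward last k vs required): k=1: G vs A ✗; k=2: GG vs AT ✗; k=3: CGG vs ATG ✗; k=4: GCGG vs ATGC ✗; k=5: TGCGG vs ATGCG ✗; k=6: ATGCGG vs ATGCGG ✓; k=7: AATGCGG vs ATGCGGA ✗.
Only k = 6 is perfect, so the longest perfect 3' overlap is 6.

Longest perfect overlap: 6 complementary base pairs; significant dimer risk (threshold 3).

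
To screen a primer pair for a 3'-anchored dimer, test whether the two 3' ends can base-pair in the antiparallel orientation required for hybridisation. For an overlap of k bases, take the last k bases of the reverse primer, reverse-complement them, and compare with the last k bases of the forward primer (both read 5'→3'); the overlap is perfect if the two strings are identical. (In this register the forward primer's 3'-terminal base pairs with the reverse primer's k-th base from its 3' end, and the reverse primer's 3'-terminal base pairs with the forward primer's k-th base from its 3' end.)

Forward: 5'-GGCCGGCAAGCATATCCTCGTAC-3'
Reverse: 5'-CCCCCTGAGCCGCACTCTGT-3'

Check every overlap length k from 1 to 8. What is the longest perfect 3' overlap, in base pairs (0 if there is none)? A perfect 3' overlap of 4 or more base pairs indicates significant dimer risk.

Longest perfect overlap: 2 complementary base pairs; below the dimer-risk threshold (threshold 4).

Last 8 bases (5'→3') — forward …CCTCGTAC, reverse …CACTCTGT.
Reverse complement of the reverse primer's last 8 bases: ACAGAGTG; its first k bases are the reverse complement of the reverse primer's last k bases, so a perfect k-base overlap needs the forward primer's last k bases to equal them.
Comparing (forward last k vs required): k=1: C vs A ✗; k=2: AC vs AC ✓; k=3: TAC vs ACA ✗; k=4: GTAC vs ACAG ✗; k=5: CGTAC vs ACAGA ✗; k=6: TCGTAC vs ACAGAG ✗; k=7: CTCGTAC vs ACAGAGT ✗; k=8: CCTCGTAC vs ACAGAGTG ✗.
Only k = 2 is perfect, so the longest perfect 3' overlap is 2.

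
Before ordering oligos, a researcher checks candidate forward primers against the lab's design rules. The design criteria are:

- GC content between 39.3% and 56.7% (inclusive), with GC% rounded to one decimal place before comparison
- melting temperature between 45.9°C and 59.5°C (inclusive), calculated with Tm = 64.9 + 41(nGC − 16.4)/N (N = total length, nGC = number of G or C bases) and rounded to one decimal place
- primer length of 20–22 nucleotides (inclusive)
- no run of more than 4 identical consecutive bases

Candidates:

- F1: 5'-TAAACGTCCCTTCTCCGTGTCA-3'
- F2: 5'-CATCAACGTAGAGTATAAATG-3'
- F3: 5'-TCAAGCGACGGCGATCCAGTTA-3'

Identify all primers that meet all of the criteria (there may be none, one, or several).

F1 (22 nt, A=4 T=7 G=3 C=8): GC 11/22 = 50.0% ✓; Tm = 64.9 + 41·(11 − 16.4)/22 = 54.8°C ✓; length 22 ✓; longest run = 3 ✓ — passes.
F2 (21 nt, A=9 T=5 G=4 C=3): GC 7/21 = 33.3%, outside 39.3–56.7% ✗; Tm = 64.9 + 41·(7 − 16.4)/21 = 46.5°C ✓; length 21 ✓; longest run = 3 ✓ — fails.
F3 (22 nt, A=6 T=4 G=6 C=6): GC 12/22 = 54.5% ✓; Tm = 64.9 + 41·(12 − 16.4)/22 = 56.7°C ✓; length 22 ✓; longest run = 2 ✓ — passes.

F1 and F3.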